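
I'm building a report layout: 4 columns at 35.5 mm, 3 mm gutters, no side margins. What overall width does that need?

151 mm

Layout = 4·35.5 + 3·3 = 142 + 9 = 151 mm.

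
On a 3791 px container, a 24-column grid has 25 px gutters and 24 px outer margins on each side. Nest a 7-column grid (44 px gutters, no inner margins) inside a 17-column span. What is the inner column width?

340 px

Take off 48 px of margins, leaving 3743 px.
Subtracting 23 gutters of 25 leaves 3168 for 24 columns, so c = 132 px.
17-column span = 17·132 + 16·25 = 2644 px.
7d + 6·44 = 2644 → 7d = 2380 → d = 340 px.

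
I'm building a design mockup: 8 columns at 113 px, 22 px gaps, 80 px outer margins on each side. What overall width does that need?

Artboard = 2·80 + 8·113 + 7·22 = 160 + 904 + 154 = 1218 px.

1218 px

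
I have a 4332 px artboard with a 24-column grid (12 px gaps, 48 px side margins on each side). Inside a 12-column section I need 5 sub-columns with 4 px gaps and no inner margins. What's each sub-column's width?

419.2 px

Subtract both margins: 4332 − 2·48 = 4236 px.
24c + 23·12 = 4236 → 24c = 3960 → c = 165 px.
12 columns plus 11 gaps: 1980 + 132 = 2112 px.
5d + 4·4 = 2112 → 5d = 2096 → d = 419.2 px.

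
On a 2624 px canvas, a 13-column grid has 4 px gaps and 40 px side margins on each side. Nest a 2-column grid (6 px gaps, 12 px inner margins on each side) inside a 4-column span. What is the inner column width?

Subtract both margins: 2624 − 2·40 = 2544 px.
13 columns + 12 gaps: 13c + 12·4 = 2544.
13c = 2544 − 48 = 2496, so c = 192 px.
4 columns plus 3 gaps: 768 + 12 = 780 px.
Inner content = 780 − 2·12 = 756 px.
2 columns + 1 gap: 2d + 1·6 = 756.
2d = 756 − 6 = 750, so d = 375 px.

375 px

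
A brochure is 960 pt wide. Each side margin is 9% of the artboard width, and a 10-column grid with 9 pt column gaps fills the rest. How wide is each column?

Each margin = 9% of 960 = 86.4 pt; content = 960 − 2·86.4 = 787.2 pt.
787.2 − 9·9 = 706.2; ÷10 gives c = 70.62 pt.

70.62 pt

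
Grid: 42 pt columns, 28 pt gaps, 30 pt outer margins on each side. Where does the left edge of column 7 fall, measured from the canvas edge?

Each column+gutter stride is 70 pt; 6 of them past the 30 pt margin is 30 + 420 = 450 pt.

450 pt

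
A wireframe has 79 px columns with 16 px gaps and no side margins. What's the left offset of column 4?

285 px

Each column+gutter stride is 95 px; with no margin, 3 of them is 285 px.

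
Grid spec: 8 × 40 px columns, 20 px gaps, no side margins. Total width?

Summing: 320 + 140 = 460 px.

460 px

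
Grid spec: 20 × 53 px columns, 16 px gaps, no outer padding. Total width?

1364 px

Summing: 1060 + 304 = 1364 px.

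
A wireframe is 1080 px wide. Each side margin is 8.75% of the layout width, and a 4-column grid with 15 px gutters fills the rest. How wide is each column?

1080 × (1 − 2·8.75%) = 1080 × 82.5% = 891 px for the columns.
4c + 3·15 = 891 → 4c = 846 → c = 211.5 px.

211.5 px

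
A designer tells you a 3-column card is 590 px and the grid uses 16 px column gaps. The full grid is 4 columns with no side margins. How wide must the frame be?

Subtracting 2 column gaps of 16 leaves 558 for 3 columns, so c = 186 px.
Summing: 744 + 48 = 792 px.

792 px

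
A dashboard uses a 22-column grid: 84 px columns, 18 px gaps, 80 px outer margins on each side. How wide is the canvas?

Total width: 2·80 + 22·84 + 21·18 = 2386 px.

2386 px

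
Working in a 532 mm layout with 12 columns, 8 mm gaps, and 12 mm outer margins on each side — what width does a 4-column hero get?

Take off 24 mm of margins, leaving 508 mm.
12 columns + 11 gaps: 12c + 11·8 = 508.
12c = 508 − 88 = 420, so c = 35 mm.
4-column span = 4·35 + 3·8 = 164 mm.

164 mm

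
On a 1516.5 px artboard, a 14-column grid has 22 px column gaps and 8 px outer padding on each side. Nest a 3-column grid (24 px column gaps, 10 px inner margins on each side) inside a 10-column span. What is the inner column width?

Outer content = 1516.5 − 2·8 = 1500.5 px.
1500.5 − 13·22 = 1214.5; ÷14 gives c = 86.75 px.
10-column span = 10·86.75 + 9·22 = 1065.5 px.
Inner content = 1065.5 − 2·10 = 1045.5 px.
3d + 2·24 = 1045.5 → 3d = 997.5 → d = 332.5 px.

332.5 px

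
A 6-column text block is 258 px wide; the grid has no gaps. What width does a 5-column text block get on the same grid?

215 px

6c = 258 → c = 43 px.
With no gaps, 5 columns span 5·43 = 215 px.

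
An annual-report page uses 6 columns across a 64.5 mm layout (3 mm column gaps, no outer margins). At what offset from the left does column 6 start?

56.25 mm

6 columns + 5 column gaps: 6c + 5·3 = 64.5.
6c = 64.5 − 15 = 49.5, so c = 8.25 mm.
Each column+gutter stride is 11.25 mm; with no margin, 5 of them is 56.25 mm.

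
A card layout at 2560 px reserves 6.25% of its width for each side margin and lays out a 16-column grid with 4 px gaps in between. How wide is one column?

Each margin = 6.25% of 2560 = 160 px; content = 2560 − 2·160 = 2240 px.
Subtracting 15 gaps of 4 leaves 2180 for 16 columns, so c = 136.25 px.

136.25 px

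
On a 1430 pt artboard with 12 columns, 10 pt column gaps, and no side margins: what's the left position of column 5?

Subtracting 11 column gaps of 10 leaves 1320 for 12 columns, so c = 110 pt.
No margin, so column 5 starts at 4·(column + gutter) = 4·120 = 480 pt.

480 pt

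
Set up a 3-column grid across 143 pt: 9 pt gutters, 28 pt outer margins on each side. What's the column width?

23 pt

Subtract both margins: 143 − 2·28 = 87 pt.
Subtracting 2 gutters of 9 leaves 69 for 3 columns, so c = 23 pt.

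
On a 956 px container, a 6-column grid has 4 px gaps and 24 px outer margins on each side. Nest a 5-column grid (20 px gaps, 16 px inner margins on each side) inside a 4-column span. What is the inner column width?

Outer content = 956 − 2·24 = 908 px.
908 − 5·4 = 888; ÷6 gives c = 148 px.
Span of 4: 4·148 + 3·4 = 592 + 12 = 604 px.
Inner content = 604 − 2·16 = 572 px.
572 − 4·20 = 492; ÷5 gives d = 98.4 px.

98.4 px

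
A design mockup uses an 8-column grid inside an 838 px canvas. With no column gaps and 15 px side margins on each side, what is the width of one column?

101 px

Take off 30 px of margins, leaving 808 px.
808 / 8 = 101 px per column.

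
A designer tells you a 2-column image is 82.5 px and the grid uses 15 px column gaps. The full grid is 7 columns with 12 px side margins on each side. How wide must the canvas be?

Subtracting 1 column gap of 15 leaves 67.5 for 2 columns, so c = 33.75 px.
Adding margins, columns and gutters: 24 + 236.25 + 90 = 350.25 px.

350.25 px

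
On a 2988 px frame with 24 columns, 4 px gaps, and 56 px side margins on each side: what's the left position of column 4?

416 px

Inside the margins: 2988 − 112 = 2876 px.
2876 − 23·4 = 2784; ÷24 gives c = 116 px.
Column 4 starts at margin + 3·(column + gutter) = 56 + 3·120 = 416 px.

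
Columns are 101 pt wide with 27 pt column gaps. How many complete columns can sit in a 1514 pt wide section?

Each extra column adds 101 + 27 = 128 pt.
(1514 + 27) / 128 = 12.04, so 12 columns fit.

12 columns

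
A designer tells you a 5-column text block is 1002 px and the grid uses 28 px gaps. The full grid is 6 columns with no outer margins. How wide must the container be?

5 columns + 4 gaps: 5c + 4·28 = 1002.
5c = 1002 − 112 = 890, so c = 178 px.
Container = 6·178 + 5·28 = 1068 + 140 = 1208 px.

1208 px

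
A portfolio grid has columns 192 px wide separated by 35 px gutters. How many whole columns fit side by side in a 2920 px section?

13 columns

Each extra column adds 192 + 35 = 227 px.
(2920 + 35) / 227 = 13.02, so 13 columns fit.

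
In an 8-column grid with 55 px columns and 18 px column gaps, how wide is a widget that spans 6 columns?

420 px

6 columns plus 5 column gaps: 330 + 90 = 420 px.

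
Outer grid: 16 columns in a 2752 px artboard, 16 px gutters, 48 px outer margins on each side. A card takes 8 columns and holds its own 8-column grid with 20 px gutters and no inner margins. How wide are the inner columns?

147.5 px

Outer content = 2752 − 2·48 = 2656 px.
Subtracting 15 gutters of 16 leaves 2416 for 16 columns, so c = 151 px.
8 columns plus 7 gutters: 1208 + 112 = 1320 px.
1320 − 7·20 = 1180; ÷8 gives d = 147.5 px.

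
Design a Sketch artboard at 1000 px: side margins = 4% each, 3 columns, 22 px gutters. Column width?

1000 × (1 − 2·4%) = 1000 × 92% = 920 px for the columns.
Subtracting 2 gutters of 22 leaves 876 for 3 columns, so c = 292 px.

292 px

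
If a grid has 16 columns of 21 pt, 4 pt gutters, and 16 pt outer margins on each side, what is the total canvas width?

Adding margins, columns and gutters: 32 + 336 + 60 = 428 pt.

428 pt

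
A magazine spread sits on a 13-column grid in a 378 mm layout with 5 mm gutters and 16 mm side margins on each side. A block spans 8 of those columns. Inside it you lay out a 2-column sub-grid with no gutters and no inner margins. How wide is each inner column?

Inside the margins: 378 − 32 = 346 mm.
Subtracting 12 gutters of 5 leaves 286 for 13 columns, so c = 22 mm.
Span of 8: 8·22 + 7·5 = 176 + 35 = 211 mm.
2d = 211 → d = 105.5 mm.

105.5 mm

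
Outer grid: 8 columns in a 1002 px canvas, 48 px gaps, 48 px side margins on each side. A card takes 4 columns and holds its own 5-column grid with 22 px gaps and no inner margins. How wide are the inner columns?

68.2 px

Outer content = 1002 − 2·48 = 906 px.
8 columns + 7 gaps: 8c + 7·48 = 906.
8c = 906 − 336 = 570, so c = 71.25 px.
Span of 4: 4·71.25 + 3·48 = 285 + 144 = 429 px.
Subtracting 4 gaps of 22 leaves 341 for 5 columns, so d = 68.2 px.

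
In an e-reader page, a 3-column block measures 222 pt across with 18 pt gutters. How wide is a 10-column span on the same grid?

782 pt

3 columns + 2 gutters: 3c + 2·18 = 222.
3c = 222 − 36 = 186, so c = 62 pt.
Span of 10: 10·62 + 9·18 = 620 + 162 = 782 pt.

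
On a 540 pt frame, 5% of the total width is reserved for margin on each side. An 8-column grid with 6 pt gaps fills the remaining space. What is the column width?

Each margin = 5% of 540 = 27 pt; content = 540 − 2·27 = 486 pt.
486 − 7·6 = 444; ÷8 gives c = 55.5 pt.

55.5 pt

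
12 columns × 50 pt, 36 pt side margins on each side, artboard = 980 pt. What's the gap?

28 pt

Content width = 980 − 2·36 = 908 pt.
12 columns take 12·50 = 600 pt; remaining 308 splits into 11 gaps.
g = 308 / 11 = 28 pt.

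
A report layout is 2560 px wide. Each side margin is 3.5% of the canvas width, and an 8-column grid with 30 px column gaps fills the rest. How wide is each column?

271.35 px

2560 × (1 − 2·3.5%) = 2560 × 93% = 2380.8 px for the columns.
Subtracting 7 column gaps of 30 leaves 2170.8 for 8 columns, so c = 271.35 px.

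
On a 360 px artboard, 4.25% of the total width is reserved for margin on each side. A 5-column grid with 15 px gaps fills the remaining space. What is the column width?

Margins: 4.25% × 360 = 15.3 px each, so content = 360 − 30.6 = 329.4 px.
329.4 − 4·15 = 269.4; ÷5 gives c = 53.88 px.

53.88 px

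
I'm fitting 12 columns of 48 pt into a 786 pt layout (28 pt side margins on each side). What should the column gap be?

Inside the margins: 786 − 56 = 730 pt.
Columns use 576 pt, leaving 154 pt across 11 column gaps = 14 pt each.

14 pt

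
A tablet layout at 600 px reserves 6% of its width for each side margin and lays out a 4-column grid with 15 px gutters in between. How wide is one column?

Each margin = 6% of 600 = 36 px; content = 600 − 2·36 = 528 px.
4c + 3·15 = 528 → 4c = 483 → c = 120.75 px.

120.75 px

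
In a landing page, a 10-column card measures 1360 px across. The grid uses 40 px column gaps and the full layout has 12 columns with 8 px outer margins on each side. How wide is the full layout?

1656 px

Subtracting 9 column gaps of 40 leaves 1000 for 10 columns, so c = 100 px.
Layout = 2·8 + 12·100 + 11·40 = 16 + 1200 + 440 = 1656 px.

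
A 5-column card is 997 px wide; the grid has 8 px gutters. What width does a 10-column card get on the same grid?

997 − 4·8 = 965; ÷5 gives c = 193 px.
Span of 10: 10·193 + 9·8 = 1930 + 72 = 2002 px.

2002 px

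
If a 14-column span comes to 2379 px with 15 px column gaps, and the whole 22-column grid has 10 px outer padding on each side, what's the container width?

Subtracting 13 column gaps of 15 leaves 2184 for 14 columns, so c = 156 px.
Container = 2·10 + 22·156 + 21·15 = 20 + 3432 + 315 = 3767 px.

3767 px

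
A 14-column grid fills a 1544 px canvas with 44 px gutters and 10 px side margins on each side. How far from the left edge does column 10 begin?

1018 px

Take off 20 px of margins, leaving 1524 px.
14c + 13·44 = 1524 → 14c = 952 → c = 68 px.
Column 10 starts at margin + 9·(column + gutter) = 10 + 9·112 = 1018 px.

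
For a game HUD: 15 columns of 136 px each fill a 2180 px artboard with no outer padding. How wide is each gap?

15·136 + 14g = 2180 → 14g = 140 → g = 10 px.

10 px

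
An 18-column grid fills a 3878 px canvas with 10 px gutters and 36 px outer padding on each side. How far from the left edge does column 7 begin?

Subtract both margins: 3878 − 2·36 = 3806 px.
18 columns + 17 gutters: 18c + 17·10 = 3806.
18c = 3806 − 170 = 3636, so c = 202 px.
Each column+gutter stride is 212 px; 6 of them past the 36 px margin is 36 + 1272 = 1308 px.

1308 px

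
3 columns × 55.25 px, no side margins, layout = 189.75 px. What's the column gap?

3 columns take 3·55.25 = 165.75 px; remaining 24 splits into 2 column gaps.
g = 24 / 2 = 12 px.

12 px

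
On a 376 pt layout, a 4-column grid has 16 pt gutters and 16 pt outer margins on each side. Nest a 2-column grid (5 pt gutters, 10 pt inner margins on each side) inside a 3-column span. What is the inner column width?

114.5 pt

Outer content = 376 − 2·16 = 344 pt.
4 columns + 3 gutters: 4c + 3·16 = 344.
4c = 344 − 48 = 296, so c = 74 pt.
3 columns plus 2 gutters: 222 + 32 = 254 pt.
Inner content = 254 − 2·10 = 234 pt.
2 columns + 1 gutter: 2d + 1·5 = 234.
2d = 234 − 5 = 229, so d = 114.5 pt.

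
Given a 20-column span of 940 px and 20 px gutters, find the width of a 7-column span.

Subtracting 19 gutters of 20 leaves 560 for 20 columns, so c = 28 px.
Span of 7: 7·28 + 6·20 = 196 + 120 = 316 px.

316 px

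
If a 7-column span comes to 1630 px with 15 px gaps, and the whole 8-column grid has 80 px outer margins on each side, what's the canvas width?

2025 px

7 columns + 6 gaps: 7c + 6·15 = 1630.
7c = 1630 − 90 = 1540, so c = 220 px.
Total width: 2·80 + 8·220 + 7·15 = 2025 px.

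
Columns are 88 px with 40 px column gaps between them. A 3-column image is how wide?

344 px

3-column span = 3·88 + 2·40 = 344 px.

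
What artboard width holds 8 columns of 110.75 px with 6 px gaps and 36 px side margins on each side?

1000 px

Artboard = 2·36 + 8·110.75 + 7·6 = 72 + 886 + 42 = 1000 px.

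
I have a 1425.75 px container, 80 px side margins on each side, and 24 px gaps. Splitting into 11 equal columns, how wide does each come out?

93.25 px

Content width = 1425.75 − 2·80 = 1265.75 px.
1265.75 − 10·24 = 1025.75; ÷11 gives c = 93.25 px.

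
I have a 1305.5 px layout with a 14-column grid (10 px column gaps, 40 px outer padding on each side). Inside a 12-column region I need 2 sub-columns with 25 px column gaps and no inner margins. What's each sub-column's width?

512 px

Subtract both margins: 1305.5 − 2·40 = 1225.5 px.
14c + 13·10 = 1225.5 → 14c = 1095.5 → c = 78.25 px.
12-column span = 12·78.25 + 11·10 = 1049 px.
2d + 1·25 = 1049 → 2d = 1024 → d = 512 px.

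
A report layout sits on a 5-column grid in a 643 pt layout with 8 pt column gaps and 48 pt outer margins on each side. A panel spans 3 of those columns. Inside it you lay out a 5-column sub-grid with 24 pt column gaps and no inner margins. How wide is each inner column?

45.8 pt

Subtract both margins: 643 − 2·48 = 547 pt.
5 columns + 4 column gaps: 5c + 4·8 = 547.
5c = 547 − 32 = 515, so c = 103 pt.
Span of 3: 3·103 + 2·8 = 309 + 16 = 325 pt.
Subtracting 4 column gaps of 24 leaves 229 for 5 columns, so d = 45.8 pt.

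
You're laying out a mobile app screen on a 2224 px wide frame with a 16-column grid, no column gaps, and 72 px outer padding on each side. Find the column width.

130 px

Subtract both margins: 2224 − 2·72 = 2080 px.
16c = 2080 → c = 130 px.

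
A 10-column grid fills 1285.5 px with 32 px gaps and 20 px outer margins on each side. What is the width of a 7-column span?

Inside the margins: 1285.5 − 40 = 1245.5 px.
10 columns + 9 gaps: 10c + 9·32 = 1245.5.
10c = 1245.5 − 288 = 957.5, so c = 95.75 px.
7 columns plus 6 gaps: 670.25 + 192 = 862.25 px.

862.25 px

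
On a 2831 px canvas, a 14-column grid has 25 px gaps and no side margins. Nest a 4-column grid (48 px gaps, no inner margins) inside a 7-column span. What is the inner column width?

Subtracting 13 gaps of 25 leaves 2506 for 14 columns, so c = 179 px.
7-column span = 7·179 + 6·25 = 1403 px.
4d + 3·48 = 1403 → 4d = 1259 → d = 314.75 px.

314.75 px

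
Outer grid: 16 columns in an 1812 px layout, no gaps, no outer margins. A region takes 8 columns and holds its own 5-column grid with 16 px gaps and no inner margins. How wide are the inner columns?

1812 / 16 = 113.25 px per column.
With no gaps, 8 columns span 8·113.25 = 906 px.
5d + 4·16 = 906 → 5d = 842 → d = 168.4 px.

168.4 px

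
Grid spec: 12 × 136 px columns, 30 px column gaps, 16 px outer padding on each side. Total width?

Canvas = 2·16 + 12·136 + 11·30 = 32 + 1632 + 330 = 1994 px.

1994 px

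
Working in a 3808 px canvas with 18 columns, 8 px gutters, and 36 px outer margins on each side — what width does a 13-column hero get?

Content width = 3808 − 2·36 = 3736 px.
18c + 17·8 = 3736 → 18c = 3600 → c = 200 px.
13-column span = 13·200 + 12·8 = 2696 px.

2696 px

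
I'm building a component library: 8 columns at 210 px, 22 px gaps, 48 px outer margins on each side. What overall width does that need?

1930 px

Total width: 2·48 + 8·210 + 7·22 = 1930 px.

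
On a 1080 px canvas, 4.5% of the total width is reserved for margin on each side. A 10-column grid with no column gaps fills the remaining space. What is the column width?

Each margin = 4.5% of 1080 = 48.6 px; content = 1080 − 2·48.6 = 982.8 px.
982.8 / 10 = 98.28 px per column.

98.28 px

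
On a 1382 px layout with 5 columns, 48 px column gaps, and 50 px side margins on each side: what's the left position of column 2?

316 px

Take off 100 px of margins, leaving 1282 px.
5c + 4·48 = 1282 → 5c = 1090 → c = 218 px.
Column 2 starts at margin + 1·(column + gutter) = 50 + 1·266 = 316 px.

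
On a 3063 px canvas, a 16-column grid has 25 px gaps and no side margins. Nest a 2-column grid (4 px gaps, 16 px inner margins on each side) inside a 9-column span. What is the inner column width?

838 px

3063 − 15·25 = 2688; ÷16 gives c = 168 px.
Span of 9: 9·168 + 8·25 = 1512 + 200 = 1712 px.
Inner content = 1712 − 2·16 = 1680 px.
2 columns + 1 gap: 2d + 1·4 = 1680.
2d = 1680 − 4 = 1676, so d = 838 px.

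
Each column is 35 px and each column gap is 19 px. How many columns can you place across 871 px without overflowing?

16 columns

16 columns: 16·35 + 15·19 = 845 px ≤ 871.
17 columns: 899 px > 871. So 16.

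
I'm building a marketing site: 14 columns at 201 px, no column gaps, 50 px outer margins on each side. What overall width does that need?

2914 px

Total width: 2·50 + 14·201 = 2914 px.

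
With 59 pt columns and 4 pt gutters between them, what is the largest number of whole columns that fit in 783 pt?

12 columns

k columns need k·59 + (k−1)·4 = k·63 − 4.
k·63 − 4 ≤ 783 → k ≤ 787 / 63 ≈ 12.49, so k = 12.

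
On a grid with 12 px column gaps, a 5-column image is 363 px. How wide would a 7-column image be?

513 px

363 − 4·12 = 315; ÷5 gives c = 63 px.
7 columns plus 6 column gaps: 441 + 72 = 513 px.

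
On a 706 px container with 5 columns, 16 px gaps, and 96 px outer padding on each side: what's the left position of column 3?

308 px

Inside the margins: 706 − 192 = 514 px.
5c + 4·16 = 514 → 5c = 450 → c = 90 px.
Before column 3: the margin + 2 columns + 2 gaps.
Offset = 96 + 2·(90 + 16) = 96 + 212 = 308 px.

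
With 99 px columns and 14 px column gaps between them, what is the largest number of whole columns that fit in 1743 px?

15 columns

k columns need k·99 + (k−1)·14 = k·113 − 14.
k·113 − 14 ≤ 1743 → k ≤ 1757 / 113 ≈ 15.55, so k = 15.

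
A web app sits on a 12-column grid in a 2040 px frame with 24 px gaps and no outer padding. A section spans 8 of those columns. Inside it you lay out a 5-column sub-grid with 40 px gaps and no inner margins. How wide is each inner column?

238.4 px

Subtracting 11 gaps of 24 leaves 1776 for 12 columns, so c = 148 px.
Span of 8: 8·148 + 7·24 = 1184 + 168 = 1352 px.
1352 − 4·40 = 1192; ÷5 gives d = 238.4 px.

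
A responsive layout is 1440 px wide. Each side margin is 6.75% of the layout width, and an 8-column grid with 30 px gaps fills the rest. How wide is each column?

Margins: 6.75% × 1440 = 97.2 px each, so content = 1440 − 194.4 = 1245.6 px.
8 columns + 7 gaps: 8c + 7·30 = 1245.6.
8c = 1245.6 − 210 = 1035.6, so c = 129.45 px.

129.45 px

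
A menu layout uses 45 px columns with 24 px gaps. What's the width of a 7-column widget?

459 px

7 columns plus 6 gaps: 315 + 144 = 459 px.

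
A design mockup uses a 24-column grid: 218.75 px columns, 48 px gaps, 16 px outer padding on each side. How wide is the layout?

6386 px

Total width: 2·16 + 24·218.75 + 23·48 = 6386 px.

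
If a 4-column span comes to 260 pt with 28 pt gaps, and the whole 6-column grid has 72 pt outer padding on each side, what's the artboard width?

Subtracting 3 gaps of 28 leaves 176 for 4 columns, so c = 44 pt.
Adding margins, columns and gutters: 144 + 264 + 140 = 548 pt.

548 pt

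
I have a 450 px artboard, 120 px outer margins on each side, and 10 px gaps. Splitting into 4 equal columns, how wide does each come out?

Subtract both margins: 450 − 2·120 = 210 px.
4 columns + 3 gaps: 4c + 3·10 = 210.
4c = 210 − 30 = 180, so c = 45 px.

45 px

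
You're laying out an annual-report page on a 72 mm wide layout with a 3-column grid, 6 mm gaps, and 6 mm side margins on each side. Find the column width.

16 mm

Inside the margins: 72 − 12 = 60 mm.
60 − 2·6 = 48; ÷3 gives c = 16 mm.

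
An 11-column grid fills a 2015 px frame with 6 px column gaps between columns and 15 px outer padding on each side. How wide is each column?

Take off 30 px of margins, leaving 1985 px.
11c + 10·6 = 1985 → 11c = 1925 → c = 175 px.

175 px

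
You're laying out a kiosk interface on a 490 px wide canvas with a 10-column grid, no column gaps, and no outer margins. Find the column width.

490 / 10 = 49 px per column.

49 px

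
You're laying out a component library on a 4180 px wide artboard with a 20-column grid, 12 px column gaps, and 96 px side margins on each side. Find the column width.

Take off 192 px of margins, leaving 3988 px.
Subtracting 19 column gaps of 12 leaves 3760 for 20 columns, so c = 188 px.

188 px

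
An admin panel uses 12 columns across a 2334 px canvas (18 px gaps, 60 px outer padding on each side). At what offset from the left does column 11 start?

Take off 120 px of margins, leaving 2214 px.
2214 − 11·18 = 2016; ÷12 gives c = 168 px.
Column 11 starts at margin + 10·(column + gutter) = 60 + 10·186 = 1920 px.

1920 px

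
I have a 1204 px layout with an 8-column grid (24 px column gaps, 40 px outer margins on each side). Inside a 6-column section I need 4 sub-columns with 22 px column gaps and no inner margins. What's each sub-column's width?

Outer content = 1204 − 2·40 = 1124 px.
Subtracting 7 column gaps of 24 leaves 956 for 8 columns, so c = 119.5 px.
6 columns plus 5 column gaps: 717 + 120 = 837 px.
Subtracting 3 column gaps of 22 leaves 771 for 4 columns, so d = 192.75 px.

192.75 px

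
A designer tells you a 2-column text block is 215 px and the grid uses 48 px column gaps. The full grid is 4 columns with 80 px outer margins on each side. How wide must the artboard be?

215 − 1·48 = 167; ÷2 gives c = 83.5 px.
Adding margins, columns and gutters: 160 + 334 + 144 = 638 px.

638 px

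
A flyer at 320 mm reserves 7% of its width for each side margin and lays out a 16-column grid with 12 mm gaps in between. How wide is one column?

5.95 mm

320 × (1 − 2·7%) = 320 × 86% = 275.2 mm for the columns.
16 columns + 15 gaps: 16c + 15·12 = 275.2.
16c = 275.2 − 180 = 95.2, so c = 5.95 mm.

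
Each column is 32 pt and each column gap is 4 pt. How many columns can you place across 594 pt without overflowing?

Each extra column adds 32 + 4 = 36 pt.
(594 + 4) / 36 = 16.61, so 16 columns fit.

16 columns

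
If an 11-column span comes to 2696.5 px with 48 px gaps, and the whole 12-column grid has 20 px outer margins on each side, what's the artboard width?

11 columns + 10 gaps: 11c + 10·48 = 2696.5.
11c = 2696.5 − 480 = 2216.5, so c = 201.5 px.
Total width: 2·20 + 12·201.5 + 11·48 = 2986 px.

2986 px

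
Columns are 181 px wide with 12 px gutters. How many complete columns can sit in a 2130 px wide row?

k columns need k·181 + (k−1)·12 = k·193 − 12.
k·193 − 12 ≤ 2130 → k ≤ 2142 / 193 ≈ 11.10, so k = 11.

11 columns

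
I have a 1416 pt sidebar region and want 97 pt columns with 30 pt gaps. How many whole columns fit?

Each extra column adds 97 + 30 = 127 pt.
(1416 + 30) / 127 = 11.39, so 11 columns fit.

11 columns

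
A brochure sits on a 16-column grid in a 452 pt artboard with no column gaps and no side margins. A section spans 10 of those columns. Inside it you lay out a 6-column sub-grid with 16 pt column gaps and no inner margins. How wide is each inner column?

452 / 16 = 28.25 pt per column.
With no column gaps, 10 columns span 10·28.25 = 282.5 pt.
282.5 − 5·16 = 202.5; ÷6 gives d = 33.75 pt.

33.75 pt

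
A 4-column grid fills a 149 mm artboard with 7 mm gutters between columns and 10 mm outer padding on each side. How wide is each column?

Take off 20 mm of margins, leaving 129 mm.
129 − 3·7 = 108; ÷4 gives c = 27 mm.

27 mm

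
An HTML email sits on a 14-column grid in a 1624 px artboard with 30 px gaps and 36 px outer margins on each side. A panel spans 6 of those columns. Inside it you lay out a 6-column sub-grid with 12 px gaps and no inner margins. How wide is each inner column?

98 px

Take off 72 px of margins, leaving 1552 px.
Subtracting 13 gaps of 30 leaves 1162 for 14 columns, so c = 83 px.
6 columns plus 5 gaps: 498 + 150 = 648 px.
6 columns + 5 gaps: 6d + 5·12 = 648.
6d = 648 − 60 = 588, so d = 98 px.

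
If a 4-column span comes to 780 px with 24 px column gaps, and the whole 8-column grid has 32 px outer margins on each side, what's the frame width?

780 − 3·24 = 708; ÷4 gives c = 177 px.
Adding margins, columns and gutters: 64 + 1416 + 168 = 1648 px.

1648 px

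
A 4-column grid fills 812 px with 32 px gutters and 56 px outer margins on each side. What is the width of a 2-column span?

Take off 112 px of margins, leaving 700 px.
4 columns + 3 gutters: 4c + 3·32 = 700.
4c = 700 − 96 = 604, so c = 151 px.
2 columns plus 1 gutter: 302 + 32 = 334 px.

334 px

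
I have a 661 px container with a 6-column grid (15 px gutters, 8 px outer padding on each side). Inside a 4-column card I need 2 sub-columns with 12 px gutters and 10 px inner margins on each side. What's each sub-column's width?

Outer content = 661 − 2·8 = 645 px.
6c + 5·15 = 645 → 6c = 570 → c = 95 px.
Span of 4: 4·95 + 3·15 = 380 + 45 = 425 px.
Inner content = 425 − 2·10 = 405 px.
405 − 1·12 = 393; ÷2 gives d = 196.5 px.

196.5 px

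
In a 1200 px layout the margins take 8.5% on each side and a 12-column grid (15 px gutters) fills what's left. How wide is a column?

69.25 px

Each margin = 8.5% of 1200 = 102 px; content = 1200 − 2·102 = 996 px.
12 columns + 11 gutters: 12c + 11·15 = 996.
12c = 996 − 165 = 831, so c = 69.25 px.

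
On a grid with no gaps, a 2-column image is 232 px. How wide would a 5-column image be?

580 px

With no gaps, each column is 232/2 = 116 px.
With no gaps, 5 columns span 5·116 = 580 px.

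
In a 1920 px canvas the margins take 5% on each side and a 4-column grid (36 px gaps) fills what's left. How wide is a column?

405 px

Margins: 5% × 1920 = 96 px each, so content = 1920 − 192 = 1728 px.
Subtracting 3 gaps of 36 leaves 1620 for 4 columns, so c = 405 px.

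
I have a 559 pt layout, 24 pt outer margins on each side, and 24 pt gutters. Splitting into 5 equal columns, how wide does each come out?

83 pt

Inside the margins: 559 − 48 = 511 pt.
5 columns + 4 gutters: 5c + 4·24 = 511.
5c = 511 − 96 = 415, so c = 83 pt.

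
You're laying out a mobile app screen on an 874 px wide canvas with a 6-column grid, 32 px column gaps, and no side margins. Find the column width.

119 px

6c + 5·32 = 874 → 6c = 714 → c = 119 px.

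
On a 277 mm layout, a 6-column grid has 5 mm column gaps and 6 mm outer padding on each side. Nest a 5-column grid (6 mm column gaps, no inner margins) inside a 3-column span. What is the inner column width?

21.2 mm

Outer content = 277 − 2·6 = 265 mm.
Subtracting 5 column gaps of 5 leaves 240 for 6 columns, so c = 40 mm.
3 columns plus 2 column gaps: 120 + 10 = 130 mm.
5d + 4·6 = 130 → 5d = 106 → d = 21.2 mm.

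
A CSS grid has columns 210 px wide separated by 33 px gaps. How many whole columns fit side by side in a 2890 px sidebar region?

12 columns: 12·210 + 11·33 = 2883 px ≤ 2890.
13 columns: 3126 px > 2890. So 12.

12 columns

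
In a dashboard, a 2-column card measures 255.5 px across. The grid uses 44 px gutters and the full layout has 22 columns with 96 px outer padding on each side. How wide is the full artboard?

2 columns + 1 gutter: 2c + 1·44 = 255.5.
2c = 255.5 − 44 = 211.5, so c = 105.75 px.
Adding margins, columns and gutters: 192 + 2326.5 + 924 = 3442.5 px.

3442.5 px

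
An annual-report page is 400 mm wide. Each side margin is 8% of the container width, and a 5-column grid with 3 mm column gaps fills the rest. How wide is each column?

Each margin = 8% of 400 = 32 mm; content = 400 − 2·32 = 336 mm.
5c + 4·3 = 336 → 5c = 324 → c = 64.8 mm.

64.8 mm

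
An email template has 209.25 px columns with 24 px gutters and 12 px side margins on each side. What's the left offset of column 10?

2111.25 px

Before column 10: the margin + 9 columns + 9 gutters.
Offset = 12 + 9·(209.25 + 24) = 12 + 2099.25 = 2111.25 px.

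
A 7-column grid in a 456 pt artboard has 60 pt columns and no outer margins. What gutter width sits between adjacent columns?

Columns use 420 pt, leaving 36 pt across 6 gutters = 6 pt each.

6 pt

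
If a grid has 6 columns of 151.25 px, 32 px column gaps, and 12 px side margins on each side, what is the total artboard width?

Total width: 2·12 + 6·151.25 + 5·32 = 1091.5 px.

1091.5 px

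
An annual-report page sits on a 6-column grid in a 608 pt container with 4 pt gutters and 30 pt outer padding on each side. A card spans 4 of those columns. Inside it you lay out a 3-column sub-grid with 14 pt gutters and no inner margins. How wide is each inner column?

Outer content = 608 − 2·30 = 548 pt.
6 columns + 5 gutters: 6c + 5·4 = 548.
6c = 548 − 20 = 528, so c = 88 pt.
Span of 4: 4·88 + 3·4 = 352 + 12 = 364 pt.
Subtracting 2 gutters of 14 leaves 336 for 3 columns, so d = 112 pt.

112 pt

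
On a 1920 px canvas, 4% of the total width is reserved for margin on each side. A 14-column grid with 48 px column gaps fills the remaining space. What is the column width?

81.6 px

Margins: 4% × 1920 = 76.8 px each, so content = 1920 − 153.6 = 1766.4 px.
Subtracting 13 column gaps of 48 leaves 1142.4 for 14 columns, so c = 81.6 px.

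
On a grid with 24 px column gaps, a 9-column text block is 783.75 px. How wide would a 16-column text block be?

1412 px

9 columns + 8 column gaps: 9c + 8·24 = 783.75.
9c = 783.75 − 192 = 591.75, so c = 65.75 px.
Span of 16: 16·65.75 + 15·24 = 1052 + 360 = 1412 px.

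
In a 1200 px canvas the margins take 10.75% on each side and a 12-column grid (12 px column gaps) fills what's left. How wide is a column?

1200 × (1 − 2·10.75%) = 1200 × 78.5% = 942 px for the columns.
Subtracting 11 column gaps of 12 leaves 810 for 12 columns, so c = 67.5 px.

67.5 px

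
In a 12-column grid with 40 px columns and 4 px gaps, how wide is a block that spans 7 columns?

Span of 7: 7·40 + 6·4 = 280 + 24 = 304 px.

304 px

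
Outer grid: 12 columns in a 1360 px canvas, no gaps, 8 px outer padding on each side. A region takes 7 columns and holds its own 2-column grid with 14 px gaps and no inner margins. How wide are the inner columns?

Take off 16 px of margins, leaving 1344 px.
With no gaps, each column is 1344/12 = 112 px.
7-column span = 7·112 = 784 px.
Subtracting 1 gap of 14 leaves 770 for 2 columns, so d = 385 px.

385 px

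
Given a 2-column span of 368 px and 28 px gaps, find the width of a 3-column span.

566 px

2c + 1·28 = 368 → 2c = 340 → c = 170 px.
Span of 3: 3·170 + 2·28 = 510 + 56 = 566 px.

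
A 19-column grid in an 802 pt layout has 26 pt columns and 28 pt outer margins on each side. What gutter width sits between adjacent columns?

Content width = 802 − 2·28 = 746 pt.
Columns use 494 pt, leaving 252 pt across 18 gutters = 14 pt each.

14 pt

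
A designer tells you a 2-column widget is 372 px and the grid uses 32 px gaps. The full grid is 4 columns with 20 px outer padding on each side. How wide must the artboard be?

2c + 1·32 = 372 → 2c = 340 → c = 170 px.
Adding margins, columns and gutters: 40 + 680 + 96 = 816 px.

816 px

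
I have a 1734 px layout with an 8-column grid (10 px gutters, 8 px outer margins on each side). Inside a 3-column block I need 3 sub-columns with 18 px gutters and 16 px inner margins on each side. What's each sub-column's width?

Outer content = 1734 − 2·8 = 1718 px.
1718 − 7·10 = 1648; ÷8 gives c = 206 px.
3 columns plus 2 gutters: 618 + 20 = 638 px.
Inner content = 638 − 2·16 = 606 px.
606 − 2·18 = 570; ÷3 gives d = 190 px.

190 px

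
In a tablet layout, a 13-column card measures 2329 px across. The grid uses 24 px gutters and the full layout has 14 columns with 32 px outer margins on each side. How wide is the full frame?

2574 px

13 columns + 12 gutters: 13c + 12·24 = 2329.
13c = 2329 − 288 = 2041, so c = 157 px.
Total width: 2·32 + 14·157 + 13·24 = 2574 px.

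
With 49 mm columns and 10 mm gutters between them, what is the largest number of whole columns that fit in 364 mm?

6 columns

Each extra column adds 49 + 10 = 59 mm.
(364 + 10) / 59 = 6.34, so 6 columns fit.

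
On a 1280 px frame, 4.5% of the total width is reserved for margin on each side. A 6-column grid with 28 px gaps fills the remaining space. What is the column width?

170.8 px

1280 × (1 − 2·4.5%) = 1280 × 91% = 1164.8 px for the columns.
Subtracting 5 gaps of 28 leaves 1024.8 for 6 columns, so c = 170.8 px.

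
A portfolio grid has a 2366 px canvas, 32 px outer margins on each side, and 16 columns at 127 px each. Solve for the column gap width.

Subtract both margins: 2366 − 2·32 = 2302 px.
16 columns take 16·127 = 2032 px; remaining 270 splits into 15 column gaps.
g = 270 / 15 = 18 px.

18 px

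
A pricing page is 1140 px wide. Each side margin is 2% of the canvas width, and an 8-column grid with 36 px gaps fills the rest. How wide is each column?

Margins: 2% × 1140 = 22.8 px each, so content = 1140 − 45.6 = 1094.4 px.
1094.4 − 7·36 = 842.4; ÷8 gives c = 105.3 px.

105.3 px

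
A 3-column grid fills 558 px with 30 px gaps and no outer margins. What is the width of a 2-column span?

Subtracting 2 gaps of 30 leaves 498 for 3 columns, so c = 166 px.
2 columns plus 1 gap: 332 + 30 = 362 px.

362 px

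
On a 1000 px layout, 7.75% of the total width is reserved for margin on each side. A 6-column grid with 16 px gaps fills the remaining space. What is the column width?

127.5 px

1000 × (1 − 2·7.75%) = 1000 × 84.5% = 845 px for the columns.
845 − 5·16 = 765; ÷6 gives c = 127.5 px.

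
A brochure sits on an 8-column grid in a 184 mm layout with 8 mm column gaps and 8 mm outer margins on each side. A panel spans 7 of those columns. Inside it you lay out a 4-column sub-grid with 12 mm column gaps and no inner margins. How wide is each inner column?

27.5 mm

Take off 16 mm of margins, leaving 168 mm.
8c + 7·8 = 168 → 8c = 112 → c = 14 mm.
7 columns plus 6 column gaps: 98 + 48 = 146 mm.
4d + 3·12 = 146 → 4d = 110 → d = 27.5 mm.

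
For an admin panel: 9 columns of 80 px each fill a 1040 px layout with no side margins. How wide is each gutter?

9·80 + 8g = 1040 → 8g = 320 → g = 40 px.

40 px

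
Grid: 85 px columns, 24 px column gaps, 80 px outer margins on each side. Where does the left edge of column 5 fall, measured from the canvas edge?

516 px

Each column+gutter stride is 109 px; 4 of them past the 80 px margin is 80 + 436 = 516 px.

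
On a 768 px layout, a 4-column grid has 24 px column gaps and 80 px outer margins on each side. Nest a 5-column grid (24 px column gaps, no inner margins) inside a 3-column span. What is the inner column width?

Subtract both margins: 768 − 2·80 = 608 px.
4c + 3·24 = 608 → 4c = 536 → c = 134 px.
Span of 3: 3·134 + 2·24 = 402 + 48 = 450 px.
Subtracting 4 column gaps of 24 leaves 354 for 5 columns, so d = 70.8 px.

70.8 px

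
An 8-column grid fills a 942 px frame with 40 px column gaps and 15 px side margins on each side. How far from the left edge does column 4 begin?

372 px

Take off 30 px of margins, leaving 912 px.
8 columns + 7 column gaps: 8c + 7·40 = 912.
8c = 912 − 280 = 632, so c = 79 px.
Each column+gutter stride is 119 px; 3 of them past the 15 px margin is 15 + 357 = 372 px.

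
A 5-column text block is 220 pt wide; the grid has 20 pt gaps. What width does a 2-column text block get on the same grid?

76 pt

5c + 4·20 = 220 → 5c = 140 → c = 28 pt.
Span of 2: 2·28 + 1·20 = 56 + 20 = 76 pt.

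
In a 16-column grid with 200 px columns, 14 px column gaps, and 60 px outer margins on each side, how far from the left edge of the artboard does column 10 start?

Each column+gutter stride is 214 px; 9 of them past the 60 px margin is 60 + 1926 = 1986 px.

1986 px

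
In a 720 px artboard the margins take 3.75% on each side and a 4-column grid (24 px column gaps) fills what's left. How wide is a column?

148.5 px

Margins: 3.75% × 720 = 27 px each, so content = 720 − 54 = 666 px.
666 − 3·24 = 594; ÷4 gives c = 148.5 px.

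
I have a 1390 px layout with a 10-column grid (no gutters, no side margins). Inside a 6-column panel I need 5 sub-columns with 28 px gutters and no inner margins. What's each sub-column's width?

144.4 px

10c = 1390 → c = 139 px.
With no gutters, 6 columns span 6·139 = 834 px.
5d + 4·28 = 834 → 5d = 722 → d = 144.4 px.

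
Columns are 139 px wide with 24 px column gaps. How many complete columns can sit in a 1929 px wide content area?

Each extra column adds 139 + 24 = 163 px.
(1929 + 24) / 163 = 11.98, so 11 columns fit.

11 columns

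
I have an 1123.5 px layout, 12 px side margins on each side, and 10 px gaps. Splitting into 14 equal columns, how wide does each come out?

69.25 px

Content width = 1123.5 − 2·12 = 1099.5 px.
1099.5 − 13·10 = 969.5; ÷14 gives c = 69.25 px.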